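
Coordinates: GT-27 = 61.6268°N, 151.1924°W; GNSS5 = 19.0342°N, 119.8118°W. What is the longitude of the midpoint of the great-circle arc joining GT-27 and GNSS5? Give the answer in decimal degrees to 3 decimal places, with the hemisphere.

Bx = cos φ₂ cos Δλ = 0.807049,  By = cos φ₂ sin Δλ = 0.492250
φₘ = atan2(sin φ₁ + sin φ₂, √((cos φ₁ + Bx)² + By²)) = 41.28478°
λₘ = λ₁ + atan2(By, cos φ₁ + Bx) = -130.19101°

130.191°W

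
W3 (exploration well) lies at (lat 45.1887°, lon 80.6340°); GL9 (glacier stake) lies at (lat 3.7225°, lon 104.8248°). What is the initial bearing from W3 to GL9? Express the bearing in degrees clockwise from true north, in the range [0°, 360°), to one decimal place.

145.7°

Δλ = 24.1908°
y = sin Δλ · cos φ₂ = 0.408912
x = cos φ₁ sin φ₂ − sin φ₁ cos φ₂ cos Δλ = -0.600011
θ = atan2(y, x) = 145.7253° → 145.7253° (mod 360°)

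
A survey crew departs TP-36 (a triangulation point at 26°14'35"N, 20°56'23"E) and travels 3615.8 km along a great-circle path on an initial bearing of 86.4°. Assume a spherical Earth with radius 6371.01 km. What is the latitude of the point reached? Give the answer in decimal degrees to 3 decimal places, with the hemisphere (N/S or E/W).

TP-36: φ = +26.24306°, λ = +20.93972°
δ = d/R = 3615.8/6371.01 = 0.567540 rad
φ₂ = arcsin(sin φ₁ cos δ + cos φ₁ sin δ cos θ)
   = arcsin(0.44218·0.84323 + 0.89693·0.53756·0.06279) = 23.77414°
λ₂ = λ₁ + atan2(sin θ sin δ cos φ₁, cos δ − sin φ₁ sin φ₂) = 56.83079°

23.774°N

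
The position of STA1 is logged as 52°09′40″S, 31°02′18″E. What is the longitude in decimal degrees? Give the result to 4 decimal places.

31.0383°E

31° + 2′/60 + 18″/3600 = 31 + 0.03333 + 0.00500 = 31.0383°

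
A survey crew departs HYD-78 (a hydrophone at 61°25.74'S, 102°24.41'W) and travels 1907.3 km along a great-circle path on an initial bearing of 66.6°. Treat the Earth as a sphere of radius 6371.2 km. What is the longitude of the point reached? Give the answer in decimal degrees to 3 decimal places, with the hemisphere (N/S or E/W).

HYD-78: φ = -61.42900°, λ = -102.40683°
δ = d/R = 1907.3/6371.2 = 0.299363 rad
φ₂ = arcsin(sin φ₁ cos δ + cos φ₁ sin δ cos θ)
   = arcsin(-0.87823·0.95552 + 0.47825·0.29491·0.39715) = -51.55006°
λ₂ = λ₁ + atan2(sin θ sin δ cos φ₁, cos δ − sin φ₁ sin φ₂) = -76.60517°

76.605°W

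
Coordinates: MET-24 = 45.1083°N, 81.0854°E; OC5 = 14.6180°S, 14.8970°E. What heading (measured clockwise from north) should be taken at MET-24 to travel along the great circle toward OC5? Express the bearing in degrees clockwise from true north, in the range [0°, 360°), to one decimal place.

Δλ = -66.1884°
y = sin Δλ · cos φ₂ = -0.885263
x = cos φ₁ sin φ₂ − sin φ₁ cos φ₂ cos Δλ = -0.454879
θ = atan2(y, x) = -117.1956° → 242.8044° (mod 360°)

242.8°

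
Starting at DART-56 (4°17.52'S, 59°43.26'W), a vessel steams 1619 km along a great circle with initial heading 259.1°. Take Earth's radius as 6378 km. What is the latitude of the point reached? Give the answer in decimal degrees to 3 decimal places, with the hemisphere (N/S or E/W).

DART-56: φ = -4.29200°, λ = -59.72100°
δ = d/R = 1619/6378 = 0.253841 rad
φ₂ = arcsin(sin φ₁ cos δ + cos φ₁ sin δ cos θ)
   = arcsin(-0.07484·0.96795 + 0.99720·0.25112·-0.18910) = -6.88024°
λ₂ = λ₁ + atan2(sin θ sin δ cos φ₁, cos δ − sin φ₁ sin φ₂) = -74.10279°

6.880°S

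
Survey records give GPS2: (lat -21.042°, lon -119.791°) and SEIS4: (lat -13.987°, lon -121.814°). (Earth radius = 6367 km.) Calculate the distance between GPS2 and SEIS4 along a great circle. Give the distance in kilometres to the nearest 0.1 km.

Δφ = 7.0550°,  Δλ = -2.0230°
a = sin²(Δφ/2) + cos φ₁ cos φ₂ sin²(Δλ/2) = 0.004068
c = 2·arcsin(√a) = 0.127646 rad = 7.3136°
d = R·c = 6367 × 0.127646 = 812.7 km

812.7 km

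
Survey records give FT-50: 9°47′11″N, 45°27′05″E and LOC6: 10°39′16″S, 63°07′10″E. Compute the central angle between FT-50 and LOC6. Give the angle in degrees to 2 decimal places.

26.96°

FT-50: φ = +9.78639°, λ = +45.45139°
LOC6: φ = -10.65444°, λ = +63.11944°
Δφ = -20.4408°,  Δλ = 17.6681°
a = sin²(Δφ/2) + cos φ₁ cos φ₂ sin²(Δλ/2) = 0.054324
c = 2·arcsin(√a) = 0.470478 rad = 26.9564°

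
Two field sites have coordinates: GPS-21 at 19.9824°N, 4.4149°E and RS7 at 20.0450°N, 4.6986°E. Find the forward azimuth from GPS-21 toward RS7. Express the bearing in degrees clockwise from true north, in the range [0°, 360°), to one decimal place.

76.7°

Δλ = 0.2837°
y = sin Δλ · cos φ₂ = 0.004652
x = cos φ₁ sin φ₂ − sin φ₁ cos φ₂ cos Δλ = 0.001097
θ = atan2(y, x) = 76.7358° → 76.7358° (mod 360°)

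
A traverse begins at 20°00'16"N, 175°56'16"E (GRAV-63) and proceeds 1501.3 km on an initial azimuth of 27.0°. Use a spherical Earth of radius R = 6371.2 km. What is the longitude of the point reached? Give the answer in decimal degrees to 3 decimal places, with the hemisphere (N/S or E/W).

176.892°W

GRAV-63: φ = +20.00444°, λ = +175.93778°
δ = d/R = 1501.3/6371.2 = 0.235638 rad
φ₂ = arcsin(sin φ₁ cos δ + cos φ₁ sin δ cos θ)
   = arcsin(0.34209·0.97237 + 0.93967·0.23346·0.89101) = 31.87763°
λ₂ = λ₁ + atan2(sin θ sin δ cos φ₁, cos δ − sin φ₁ sin φ₂) = -176.89213°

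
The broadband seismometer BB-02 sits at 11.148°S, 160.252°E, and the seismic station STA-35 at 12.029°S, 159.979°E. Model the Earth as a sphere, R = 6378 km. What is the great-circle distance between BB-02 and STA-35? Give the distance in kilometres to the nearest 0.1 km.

102.5 km

Δφ = -0.8810°,  Δλ = -0.2730°
a = sin²(Δφ/2) + cos φ₁ cos φ₂ sin²(Δλ/2) = 0.000065
c = 2·arcsin(√a) = 0.016069 rad = 0.9207°
d = R·c = 6378 × 0.016069 = 102.5 km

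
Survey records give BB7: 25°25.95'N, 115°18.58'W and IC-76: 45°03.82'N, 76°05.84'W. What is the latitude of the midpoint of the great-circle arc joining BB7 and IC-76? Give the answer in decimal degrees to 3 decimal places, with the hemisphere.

36.850°N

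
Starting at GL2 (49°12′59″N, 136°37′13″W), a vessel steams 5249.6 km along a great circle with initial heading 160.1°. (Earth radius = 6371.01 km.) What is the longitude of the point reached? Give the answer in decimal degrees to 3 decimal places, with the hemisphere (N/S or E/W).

122.125°W

GL2: φ = +49.21639°, λ = -136.62028°
δ = d/R = 5249.6/6371.01 = 0.823982 rad
φ₂ = arcsin(sin φ₁ cos δ + cos φ₁ sin δ cos θ)
   = arcsin(0.75718·0.67930 + 0.65320·0.73386·-0.94029) = 3.64773°
λ₂ = λ₁ + atan2(sin θ sin δ cos φ₁, cos δ − sin φ₁ sin φ₂) = -122.12519°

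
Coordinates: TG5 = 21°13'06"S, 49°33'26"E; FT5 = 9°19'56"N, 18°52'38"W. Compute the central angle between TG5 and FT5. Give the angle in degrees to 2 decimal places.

73.77°

TG5: φ = -21.21833°, λ = +49.55722°
FT5: φ = +9.33222°, λ = -18.87722°
Δφ = 30.5506°,  Δλ = -68.4344°
a = sin²(Δφ/2) + cos φ₁ cos φ₂ sin²(Δλ/2) = 0.360288
c = 2·arcsin(√a) = 1.287603 rad = 73.7742°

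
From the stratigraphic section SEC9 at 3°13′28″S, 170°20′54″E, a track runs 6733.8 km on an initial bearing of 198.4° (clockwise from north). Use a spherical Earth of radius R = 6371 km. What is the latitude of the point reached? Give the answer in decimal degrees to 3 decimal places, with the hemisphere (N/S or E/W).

58.504°S

SEC9: φ = -3.22444°, λ = +170.34833°
δ = d/R = 6733.8/6371 = 1.056946 rad
φ₂ = arcsin(sin φ₁ cos δ + cos φ₁ sin δ cos θ)
   = arcsin(-0.05625·0.49153 + 0.99842·0.87086·-0.94888) = -58.50391°
λ₂ = λ₁ + atan2(sin θ sin δ cos φ₁, cos δ − sin φ₁ sin φ₂) = 138.60219°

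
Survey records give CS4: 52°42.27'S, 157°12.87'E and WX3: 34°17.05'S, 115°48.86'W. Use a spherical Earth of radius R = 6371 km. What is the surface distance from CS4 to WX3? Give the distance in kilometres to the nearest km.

6857 km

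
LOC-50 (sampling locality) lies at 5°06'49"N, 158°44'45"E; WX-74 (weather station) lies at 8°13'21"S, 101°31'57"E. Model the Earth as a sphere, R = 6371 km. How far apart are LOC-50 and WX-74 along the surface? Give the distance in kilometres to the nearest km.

LOC-50: φ = +5.11361°, λ = +158.74583°
WX-74: φ = -8.22250°, λ = +101.53250°
Δφ = -13.3361°,  Δλ = -57.2133°
a = sin²(Δφ/2) + cos φ₁ cos φ₂ sin²(Δλ/2) = 0.239467
c = 2·arcsin(√a) = 1.022697 rad = 58.5962°
d = R·c = 6371 × 1.022697 = 6515.6 km

6516 km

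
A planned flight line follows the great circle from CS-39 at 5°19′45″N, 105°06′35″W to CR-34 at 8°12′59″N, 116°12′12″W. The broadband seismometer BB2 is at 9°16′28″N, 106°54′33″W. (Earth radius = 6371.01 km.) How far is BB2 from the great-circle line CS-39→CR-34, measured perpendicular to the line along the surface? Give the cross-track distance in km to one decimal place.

371.2 km

CS-39: φ = +5.32917°, λ = -105.10972°
CR-34: φ = +8.21639°, λ = -116.20333°
BB2: φ = +9.27444°, λ = -106.90917°
δ₁₃ = central angle CS-39→BB2 = 0.075574 rad  (haversine)
θ₁₃ = bearing CS-39→BB2 = 335.766°,  θ₁₂ = bearing CS-39→CR-34 = 285.297°
dₓₜ = R·arcsin(sin δ₁₃ · sin(θ₁₃ − θ₁₂)) = 6371.01·arcsin(0.07550·sin(50.469°)) = 371.216 km
|dₓₜ| = 371.216 km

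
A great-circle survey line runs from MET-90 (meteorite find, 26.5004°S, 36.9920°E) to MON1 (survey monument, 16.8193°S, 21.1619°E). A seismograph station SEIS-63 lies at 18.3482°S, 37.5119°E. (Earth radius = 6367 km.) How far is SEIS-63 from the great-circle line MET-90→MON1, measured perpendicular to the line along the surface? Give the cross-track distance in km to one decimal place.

810.0 km

δ₁₃ = central angle MET-90→SEIS-63 = 0.142529 rad  (haversine)
θ₁₃ = bearing MET-90→SEIS-63 = 3.476°,  θ₁₂ = bearing MET-90→MON1 = 300.199°
dₓₜ = R·arcsin(sin δ₁₃ · sin(θ₁₃ − θ₁₂)) = 6367·arcsin(0.14205·sin(-296.723°)) = 809.999 km
|dₓₜ| = 809.999 km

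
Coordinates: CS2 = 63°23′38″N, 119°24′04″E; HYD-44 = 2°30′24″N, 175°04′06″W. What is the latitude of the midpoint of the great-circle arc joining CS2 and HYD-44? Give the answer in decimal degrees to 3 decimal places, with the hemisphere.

CS2: φ = +63.39389°, λ = +119.40111°
HYD-44: φ = +2.50667°, λ = -175.06833°
Bx = cos φ₂ cos Δλ = 0.413812,  By = cos φ₂ sin Δλ = 0.909311
φₘ = atan2(sin φ₁ + sin φ₂, √((cos φ₁ + Bx)² + By²)) = 36.82009°
λₘ = λ₁ + atan2(By, cos φ₁ + Bx) = 165.94219°

36.820°N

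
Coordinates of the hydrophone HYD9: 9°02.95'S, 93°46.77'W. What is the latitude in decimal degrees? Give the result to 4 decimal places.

9.0492°S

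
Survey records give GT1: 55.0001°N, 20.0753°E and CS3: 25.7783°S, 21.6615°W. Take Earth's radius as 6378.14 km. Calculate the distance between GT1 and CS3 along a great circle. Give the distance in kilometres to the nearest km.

Δφ = -80.7784°,  Δλ = -41.7368°
a = sin²(Δφ/2) + cos φ₁ cos φ₂ sin²(Δλ/2) = 0.485414
c = 2·arcsin(√a) = 1.541620 rad = 88.3283°
d = R·c = 6378.14 × 1.541620 = 9832.7 km

9833 km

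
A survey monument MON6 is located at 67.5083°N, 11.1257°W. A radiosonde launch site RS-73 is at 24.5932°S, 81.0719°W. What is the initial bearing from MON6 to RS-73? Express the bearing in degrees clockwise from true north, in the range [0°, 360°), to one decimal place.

242.4°

Δλ = -69.9462°
y = sin Δλ · cos φ₂ = -0.854156
x = cos φ₁ sin φ₂ − sin φ₁ cos φ₂ cos Δλ = -0.447286
θ = atan2(y, x) = -117.6392° → 242.3608° (mod 360°)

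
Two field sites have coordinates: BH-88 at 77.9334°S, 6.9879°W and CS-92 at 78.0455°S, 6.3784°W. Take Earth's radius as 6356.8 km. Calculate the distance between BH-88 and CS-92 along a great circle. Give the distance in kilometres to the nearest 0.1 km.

Δφ = -0.1121°,  Δλ = 0.6095°
a = sin²(Δφ/2) + cos φ₁ cos φ₂ sin²(Δλ/2) = 0.000002
c = 2·arcsin(√a) = 0.002954 rad = 0.1693°
d = R·c = 6356.8 × 0.002954 = 18.8 km

18.8 km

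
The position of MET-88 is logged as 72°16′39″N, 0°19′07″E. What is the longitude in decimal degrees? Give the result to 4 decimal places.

0° + 19′/60 + 7″/3600 = 0 + 0.31667 + 0.00194 = 0.3186°

0.3186°E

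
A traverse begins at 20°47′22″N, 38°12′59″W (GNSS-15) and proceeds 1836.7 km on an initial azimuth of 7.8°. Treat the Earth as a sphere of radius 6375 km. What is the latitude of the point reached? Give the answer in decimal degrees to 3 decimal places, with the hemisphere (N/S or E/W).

37.120°N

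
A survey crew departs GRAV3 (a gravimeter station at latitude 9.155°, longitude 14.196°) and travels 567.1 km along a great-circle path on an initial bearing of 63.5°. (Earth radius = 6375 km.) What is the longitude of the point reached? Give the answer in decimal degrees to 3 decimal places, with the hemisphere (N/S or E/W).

18.848°E

δ = d/R = 567.1/6375 = 0.088957 rad
φ₂ = arcsin(sin φ₁ cos δ + cos φ₁ sin δ cos θ)
   = arcsin(0.15911·0.99605 + 0.98726·0.08884·0.44620) = 11.39734°
λ₂ = λ₁ + atan2(sin θ sin δ cos φ₁, cos δ − sin φ₁ sin φ₂) = 18.84808°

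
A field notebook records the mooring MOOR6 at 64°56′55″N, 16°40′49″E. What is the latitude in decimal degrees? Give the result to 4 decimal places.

64° + 56′/60 + 55″/3600 = 64 + 0.93333 + 0.01528 = 64.9486°

64.9486°N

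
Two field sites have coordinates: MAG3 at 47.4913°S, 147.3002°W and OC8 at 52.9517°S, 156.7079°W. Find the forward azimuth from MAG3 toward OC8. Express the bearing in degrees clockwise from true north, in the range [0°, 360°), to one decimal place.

Δλ = -9.4077°
y = sin Δλ · cos φ₂ = -0.098482
x = cos φ₁ sin φ₂ − sin φ₁ cos φ₂ cos Δλ = -0.101131
θ = atan2(y, x) = -135.7605° → 224.2395° (mod 360°)

224.2°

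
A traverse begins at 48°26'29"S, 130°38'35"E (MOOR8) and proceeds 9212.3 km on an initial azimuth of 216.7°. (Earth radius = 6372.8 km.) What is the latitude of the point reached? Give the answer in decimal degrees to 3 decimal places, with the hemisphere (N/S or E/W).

38.403°S

MOOR8: φ = -48.44139°, λ = +130.64306°
δ = d/R = 9212.3/6372.8 = 1.445566 rad
φ₂ = arcsin(sin φ₁ cos δ + cos φ₁ sin δ cos θ)
   = arcsin(-0.74828·0.12490 + 0.66339·0.99217·-0.80178) = -38.40265°
λ₂ = λ₁ + atan2(sin θ sin δ cos φ₁, cos δ − sin φ₁ sin φ₂) = -0.18885°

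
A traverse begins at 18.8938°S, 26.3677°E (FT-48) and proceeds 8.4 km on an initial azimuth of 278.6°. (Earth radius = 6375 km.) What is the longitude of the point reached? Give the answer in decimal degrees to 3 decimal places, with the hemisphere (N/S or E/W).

δ = d/R = 8.4/6375 = 0.001318 rad
φ₂ = arcsin(sin φ₁ cos δ + cos φ₁ sin δ cos θ)
   = arcsin(-0.32382·1.00000 + 0.94612·0.00132·0.14954) = -18.88249°
λ₂ = λ₁ + atan2(sin θ sin δ cos φ₁, cos δ − sin φ₁ sin φ₂) = 26.28881°

26.289°E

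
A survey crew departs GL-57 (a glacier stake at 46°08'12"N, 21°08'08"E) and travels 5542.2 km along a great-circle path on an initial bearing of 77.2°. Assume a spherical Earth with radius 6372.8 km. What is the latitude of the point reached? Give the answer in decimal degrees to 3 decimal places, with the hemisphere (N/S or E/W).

35.620°N

GL-57: φ = +46.13667°, λ = +21.13556°
δ = d/R = 5542.2/6372.8 = 0.869665 rad
φ₂ = arcsin(sin φ₁ cos δ + cos φ₁ sin δ cos θ)
   = arcsin(0.72099·0.64508 + 0.69294·0.76411·0.22155) = 35.62007°
λ₂ = λ₁ + atan2(sin θ sin δ cos φ₁, cos δ − sin φ₁ sin φ₂) = 87.57357°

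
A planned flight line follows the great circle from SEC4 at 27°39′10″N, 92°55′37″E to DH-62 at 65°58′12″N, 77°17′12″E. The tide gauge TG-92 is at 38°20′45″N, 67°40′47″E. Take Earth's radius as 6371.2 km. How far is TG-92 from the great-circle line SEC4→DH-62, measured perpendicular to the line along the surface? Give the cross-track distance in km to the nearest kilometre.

1885 km

SEC4: φ = +27.65278°, λ = +92.92694°
DH-62: φ = +65.97000°, λ = +77.28667°
TG-92: φ = +38.34583°, λ = +67.67972°
δ₁₃ = central angle SEC4→TG-92 = 0.412117 rad  (haversine)
θ₁₃ = bearing SEC4→TG-92 = 303.370°,  θ₁₂ = bearing SEC4→DH-62 = 350.069°
dₓₜ = R·arcsin(sin δ₁₃ · sin(θ₁₃ − θ₁₂)) = 6371.2·arcsin(0.40055·sin(-46.699°)) = -1884.600 km
|dₓₜ| = 1884.600 km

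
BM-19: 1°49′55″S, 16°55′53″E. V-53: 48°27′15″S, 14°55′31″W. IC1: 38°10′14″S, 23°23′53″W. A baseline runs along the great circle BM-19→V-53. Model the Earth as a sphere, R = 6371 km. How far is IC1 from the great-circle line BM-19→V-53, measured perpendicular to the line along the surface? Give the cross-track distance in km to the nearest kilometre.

BM-19: φ = -1.83194°, λ = +16.93139°
V-53: φ = -48.45417°, λ = -14.92528°
IC1: φ = -38.17056°, λ = -23.39806°
δ₁₃ = central angle BM-19→IC1 = 0.903609 rad  (haversine)
θ₁₃ = bearing BM-19→IC1 = 220.367°,  θ₁₂ = bearing BM-19→V-53 = 205.617°
dₓₜ = R·arcsin(sin δ₁₃ · sin(θ₁₃ − θ₁₂)) = 6371·arcsin(0.78557·sin(14.750°)) = 1282.888 km
|dₓₜ| = 1282.888 km

1283 km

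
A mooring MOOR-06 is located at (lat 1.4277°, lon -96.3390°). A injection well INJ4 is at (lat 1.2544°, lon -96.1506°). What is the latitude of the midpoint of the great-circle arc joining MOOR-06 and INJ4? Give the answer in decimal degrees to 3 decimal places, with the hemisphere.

1.341°N

Bx = cos φ₂ cos Δλ = 0.999755,  By = cos φ₂ sin Δλ = 0.003287
φₘ = atan2(sin φ₁ + sin φ₂, √((cos φ₁ + Bx)² + By²)) = 1.34105°
λₘ = λ₁ + atan2(By, cos φ₁ + Bx) = -96.24480°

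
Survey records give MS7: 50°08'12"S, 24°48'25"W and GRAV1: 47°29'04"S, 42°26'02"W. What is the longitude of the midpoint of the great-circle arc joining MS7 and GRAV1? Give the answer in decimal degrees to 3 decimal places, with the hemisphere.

MS7: φ = -50.13667°, λ = -24.80694°
GRAV1: φ = -47.48444°, λ = -42.43389°
Bx = cos φ₂ cos Δλ = 0.644061,  By = cos φ₂ sin Δλ = -0.204642
φₘ = atan2(sin φ₁ + sin φ₂, √((cos φ₁ + Bx)² + By²)) = -49.14731°
λₘ = λ₁ + atan2(By, cos φ₁ + Bx) = -33.85541°

33.855°W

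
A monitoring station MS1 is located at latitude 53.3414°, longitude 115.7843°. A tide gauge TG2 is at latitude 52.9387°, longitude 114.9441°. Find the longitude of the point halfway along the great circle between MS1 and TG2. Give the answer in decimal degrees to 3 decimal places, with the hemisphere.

115.362°E

Bx = cos φ₂ cos Δλ = 0.602604,  By = cos φ₂ sin Δλ = -0.008837
φₘ = atan2(sin φ₁ + sin φ₂, √((cos φ₁ + Bx)² + By²)) = 53.14079°
λₘ = λ₁ + atan2(By, cos φ₁ + Bx) = 115.36223°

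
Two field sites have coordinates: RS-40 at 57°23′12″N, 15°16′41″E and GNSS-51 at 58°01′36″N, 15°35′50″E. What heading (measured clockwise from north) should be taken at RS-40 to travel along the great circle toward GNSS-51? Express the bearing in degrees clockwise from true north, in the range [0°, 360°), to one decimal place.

RS-40: φ = +57.38667°, λ = +15.27806°
GNSS-51: φ = +58.02667°, λ = +15.59722°
Δλ = 0.3192°
y = sin Δλ · cos φ₂ = 0.002950
x = cos φ₁ sin φ₂ − sin φ₁ cos φ₂ cos Δλ = 0.011177
θ = atan2(y, x) = 14.7840° → 14.7840° (mod 360°)

14.8°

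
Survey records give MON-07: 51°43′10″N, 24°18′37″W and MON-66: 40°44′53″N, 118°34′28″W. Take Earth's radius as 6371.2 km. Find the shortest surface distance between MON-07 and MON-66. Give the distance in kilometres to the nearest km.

6836 km

MON-07: φ = +51.71944°, λ = -24.31028°
MON-66: φ = +40.74806°, λ = -118.57444°
Δφ = -10.9714°,  Δλ = -94.2642°
a = sin²(Δφ/2) + cos φ₁ cos φ₂ sin²(Δλ/2) = 0.261255
c = 2·arcsin(√a) = 1.073000 rad = 61.4784°
d = R·c = 6371.2 × 1.073000 = 6836.3 km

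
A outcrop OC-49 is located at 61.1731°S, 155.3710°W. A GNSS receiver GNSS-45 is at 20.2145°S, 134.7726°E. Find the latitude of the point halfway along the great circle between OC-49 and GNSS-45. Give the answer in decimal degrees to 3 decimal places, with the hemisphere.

45.664°S

Bx = cos φ₂ cos Δλ = 0.323163,  By = cos φ₂ sin Δλ = -0.881006
φₘ = atan2(sin φ₁ + sin φ₂, √((cos φ₁ + Bx)² + By²)) = -45.66416°
λₘ = λ₁ + atan2(By, cos φ₁ + Bx) = 157.05945°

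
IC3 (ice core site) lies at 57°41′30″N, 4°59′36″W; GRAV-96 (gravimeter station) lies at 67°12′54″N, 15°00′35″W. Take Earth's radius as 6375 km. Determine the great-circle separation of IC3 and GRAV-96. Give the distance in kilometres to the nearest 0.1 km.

1175.0 km

IC3: φ = +57.69167°, λ = -4.99333°
GRAV-96: φ = +67.21500°, λ = -15.00972°
Δφ = 9.5233°,  Δλ = -10.0164°
a = sin²(Δφ/2) + cos φ₁ cos φ₂ sin²(Δλ/2) = 0.008468
c = 2·arcsin(√a) = 0.184308 rad = 10.5600°
d = R·c = 6375 × 0.184308 = 1175.0 km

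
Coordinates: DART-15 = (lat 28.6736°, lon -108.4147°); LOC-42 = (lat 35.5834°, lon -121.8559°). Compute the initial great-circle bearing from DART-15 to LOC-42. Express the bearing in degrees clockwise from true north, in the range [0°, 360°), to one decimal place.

Δλ = -13.4412°
y = sin Δλ · cos φ₂ = -0.189042
x = cos φ₁ sin φ₂ − sin φ₁ cos φ₂ cos Δλ = 0.130995
θ = atan2(y, x) = -55.2803° → 304.7197° (mod 360°)

304.7°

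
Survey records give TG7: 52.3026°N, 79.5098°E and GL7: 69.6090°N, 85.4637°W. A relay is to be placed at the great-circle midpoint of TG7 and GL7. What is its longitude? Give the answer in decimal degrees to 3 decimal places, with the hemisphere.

Bx = cos φ₂ cos Δλ = -0.336511,  By = cos φ₂ sin Δλ = -0.090335
φₘ = atan2(sin φ₁ + sin φ₂, √((cos φ₁ + Bx)² + By²)) = 80.49446°
λₘ = λ₁ + atan2(By, cos φ₁ + Bx) = 61.32377°

61.324°E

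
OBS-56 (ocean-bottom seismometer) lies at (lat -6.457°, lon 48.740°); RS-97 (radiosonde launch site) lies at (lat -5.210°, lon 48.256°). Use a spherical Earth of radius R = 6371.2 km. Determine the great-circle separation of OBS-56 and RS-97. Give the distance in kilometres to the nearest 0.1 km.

Δφ = 1.2470°,  Δλ = -0.4840°
a = sin²(Δφ/2) + cos φ₁ cos φ₂ sin²(Δλ/2) = 0.000136
c = 2·arcsin(√a) = 0.023330 rad = 1.3367°
d = R·c = 6371.2 × 0.023330 = 148.6 km

148.6 km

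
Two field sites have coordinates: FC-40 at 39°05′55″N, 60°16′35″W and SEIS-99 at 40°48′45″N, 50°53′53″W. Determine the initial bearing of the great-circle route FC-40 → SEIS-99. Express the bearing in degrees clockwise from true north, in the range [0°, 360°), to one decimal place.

73.6°

FC-40: φ = +39.09861°, λ = -60.27639°
SEIS-99: φ = +40.81250°, λ = -50.89806°
Δλ = 9.3783°
y = sin Δλ · cos φ₂ = 0.123331
x = cos φ₁ sin φ₂ − sin φ₁ cos φ₂ cos Δλ = 0.036288
θ = atan2(y, x) = 73.6043° → 73.6043° (mod 360°)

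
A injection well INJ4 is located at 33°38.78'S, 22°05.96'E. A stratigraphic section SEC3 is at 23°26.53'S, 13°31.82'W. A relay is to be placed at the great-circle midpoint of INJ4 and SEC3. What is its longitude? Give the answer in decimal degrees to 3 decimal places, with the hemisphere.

3.390°E

INJ4: φ = -33.64633°, λ = +22.09933°
SEC3: φ = -23.44217°, λ = -13.53033°
Bx = cos φ₂ cos Δλ = 0.745712,  By = cos φ₂ sin Δλ = -0.534462
φₘ = atan2(sin φ₁ + sin φ₂, √((cos φ₁ + Bx)² + By²)) = -29.73858°
λₘ = λ₁ + atan2(By, cos φ₁ + Bx) = 3.39036°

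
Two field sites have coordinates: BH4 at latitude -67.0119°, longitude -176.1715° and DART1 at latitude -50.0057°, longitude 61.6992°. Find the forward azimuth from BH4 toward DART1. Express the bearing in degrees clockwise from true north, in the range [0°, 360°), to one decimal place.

Δλ = -122.1293°
y = sin Δλ · cos φ₂ = -0.544280
x = cos φ₁ sin φ₂ − sin φ₁ cos φ₂ cos Δλ = -0.613865
θ = atan2(y, x) = -138.4384° → 221.5616° (mod 360°)

221.6°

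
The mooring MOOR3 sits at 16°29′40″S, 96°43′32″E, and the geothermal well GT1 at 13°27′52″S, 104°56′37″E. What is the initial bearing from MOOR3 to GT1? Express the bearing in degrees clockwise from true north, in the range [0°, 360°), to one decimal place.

70.2°

MOOR3: φ = -16.49444°, λ = +96.72556°
GT1: φ = -13.46444°, λ = +104.94361°
Δλ = 8.2181°
y = sin Δλ · cos φ₂ = 0.139012
x = cos φ₁ sin φ₂ − sin φ₁ cos φ₂ cos Δλ = 0.050023
θ = atan2(y, x) = 70.2088° → 70.2088° (mod 360°)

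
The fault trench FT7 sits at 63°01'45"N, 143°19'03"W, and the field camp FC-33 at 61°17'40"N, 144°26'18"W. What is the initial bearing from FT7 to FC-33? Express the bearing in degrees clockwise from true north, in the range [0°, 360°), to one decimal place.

FT7: φ = +63.02917°, λ = -143.31750°
FC-33: φ = +61.29444°, λ = -144.43833°
Δλ = -1.1208°
y = sin Δλ · cos φ₂ = -0.009395
x = cos φ₁ sin φ₂ − sin φ₁ cos φ₂ cos Δλ = -0.030190
θ = atan2(y, x) = -162.7136° → 197.2864° (mod 360°)

197.3°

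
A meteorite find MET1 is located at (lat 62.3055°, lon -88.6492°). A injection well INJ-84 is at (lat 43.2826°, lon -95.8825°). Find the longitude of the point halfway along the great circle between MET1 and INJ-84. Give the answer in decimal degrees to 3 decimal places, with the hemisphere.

93.065°W

Bx = cos φ₂ cos Δλ = 0.722188,  By = cos φ₂ sin Δλ = -0.091660
φₘ = atan2(sin φ₁ + sin φ₂, √((cos φ₁ + Bx)² + By²)) = 52.84636°
λₘ = λ₁ + atan2(By, cos φ₁ + Bx) = -93.06501°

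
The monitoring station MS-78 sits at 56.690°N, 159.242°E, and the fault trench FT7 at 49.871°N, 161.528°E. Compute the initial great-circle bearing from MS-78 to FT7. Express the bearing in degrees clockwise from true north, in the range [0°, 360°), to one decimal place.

167.7°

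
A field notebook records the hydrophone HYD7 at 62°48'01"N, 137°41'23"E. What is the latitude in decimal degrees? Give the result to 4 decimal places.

62° + 48′/60 + 1″/3600 = 62 + 0.80000 + 0.00028 = 62.8003°

62.8003°N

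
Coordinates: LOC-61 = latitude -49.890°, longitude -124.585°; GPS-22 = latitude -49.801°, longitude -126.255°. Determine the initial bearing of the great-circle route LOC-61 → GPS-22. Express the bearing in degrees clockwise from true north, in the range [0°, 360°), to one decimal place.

274.1°

Δλ = -1.6700°
y = sin Δλ · cos φ₂ = -0.018810
x = cos φ₁ sin φ₂ − sin φ₁ cos φ₂ cos Δλ = 0.001344
θ = atan2(y, x) = -85.9141° → 274.0859° (mod 360°)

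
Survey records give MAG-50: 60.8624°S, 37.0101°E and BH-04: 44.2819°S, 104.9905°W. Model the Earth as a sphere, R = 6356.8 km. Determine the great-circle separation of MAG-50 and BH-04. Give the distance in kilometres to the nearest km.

7813 km

Δφ = 16.5805°,  Δλ = -142.0006°
a = sin²(Δφ/2) + cos φ₁ cos φ₂ sin²(Δλ/2) = 0.332428
c = 2·arcsin(√a) = 1.229037 rad = 70.4187°
d = R·c = 6356.8 × 1.229037 = 7812.7 km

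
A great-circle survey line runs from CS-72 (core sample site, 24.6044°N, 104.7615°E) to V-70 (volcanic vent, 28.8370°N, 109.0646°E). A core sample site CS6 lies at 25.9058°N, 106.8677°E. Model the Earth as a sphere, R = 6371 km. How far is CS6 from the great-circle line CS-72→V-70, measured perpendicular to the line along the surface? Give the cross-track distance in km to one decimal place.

61.7 km

δ₁₃ = central angle CS-72→CS6 = 0.040263 rad  (haversine)
θ₁₃ = bearing CS-72→CS6 = 55.214°,  θ₁₂ = bearing CS-72→V-70 = 41.294°
dₓₜ = R·arcsin(sin δ₁₃ · sin(θ₁₃ − θ₁₂)) = 6371·arcsin(0.04025·sin(13.920°)) = 61.694 km
|dₓₜ| = 61.694 km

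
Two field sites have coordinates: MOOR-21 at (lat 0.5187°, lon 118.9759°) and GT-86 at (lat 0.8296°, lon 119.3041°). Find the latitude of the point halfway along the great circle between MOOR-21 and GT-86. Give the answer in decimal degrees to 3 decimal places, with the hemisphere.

Bx = cos φ₂ cos Δλ = 0.999879,  By = cos φ₂ sin Δλ = 0.005728
φₘ = atan2(sin φ₁ + sin φ₂, √((cos φ₁ + Bx)² + By²)) = 0.67415°
λₘ = λ₁ + atan2(By, cos φ₁ + Bx) = 119.13999°

0.674°N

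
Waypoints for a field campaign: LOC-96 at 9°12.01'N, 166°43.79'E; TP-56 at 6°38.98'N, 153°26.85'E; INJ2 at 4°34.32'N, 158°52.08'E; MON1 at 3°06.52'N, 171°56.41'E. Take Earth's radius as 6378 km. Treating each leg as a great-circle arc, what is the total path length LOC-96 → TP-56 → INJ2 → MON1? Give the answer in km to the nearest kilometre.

LOC-96: φ = +9.20017°, λ = +166.72983°
TP-56: φ = +6.64967°, λ = +153.44750°
INJ2: φ = +4.57200°, λ = +158.86800°
MON1: φ = +3.10867°, λ = +171.94017°
LOC-96→TP-56: c = 0.233852 rad, d = 1491.51 km
TP-56→INJ2: c = 0.100889 rad, d = 643.47 km
INJ2→MON1: c = 0.229060 rad, d = 1460.94 km
Total = 1491.51 + 643.47 + 1460.94 = 3595.92 km

3596 km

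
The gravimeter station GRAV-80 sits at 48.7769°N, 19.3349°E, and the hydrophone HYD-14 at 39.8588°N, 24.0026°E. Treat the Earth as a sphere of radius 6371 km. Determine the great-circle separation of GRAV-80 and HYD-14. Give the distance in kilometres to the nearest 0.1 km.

1058.4 km

Δφ = -8.9181°,  Δλ = 4.6677°
a = sin²(Δφ/2) + cos φ₁ cos φ₂ sin²(Δλ/2) = 0.006883
c = 2·arcsin(√a) = 0.166123 rad = 9.5182°
d = R·c = 6371 × 0.166123 = 1058.4 km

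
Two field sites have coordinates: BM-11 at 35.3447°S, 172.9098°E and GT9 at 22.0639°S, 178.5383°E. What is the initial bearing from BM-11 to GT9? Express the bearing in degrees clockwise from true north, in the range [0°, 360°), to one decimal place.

21.8°

Δλ = 5.6285°
y = sin Δλ · cos φ₂ = 0.090895
x = cos φ₁ sin φ₂ − sin φ₁ cos φ₂ cos Δλ = 0.227139
θ = atan2(y, x) = 21.8100° → 21.8100° (mod 360°)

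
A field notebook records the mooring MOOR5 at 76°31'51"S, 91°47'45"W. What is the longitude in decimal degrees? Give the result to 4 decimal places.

91.7958°W

91° + 47′/60 + 45″/3600 = 91 + 0.78333 + 0.01250 = 91.7958°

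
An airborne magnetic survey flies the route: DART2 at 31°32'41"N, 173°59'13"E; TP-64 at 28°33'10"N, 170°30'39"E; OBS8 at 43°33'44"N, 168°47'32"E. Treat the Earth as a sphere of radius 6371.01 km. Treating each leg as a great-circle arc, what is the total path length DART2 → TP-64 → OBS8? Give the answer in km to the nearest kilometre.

2148 km

DART2: φ = +31.54472°, λ = +173.98694°
TP-64: φ = +28.55278°, λ = +170.51083°
OBS8: φ = +43.56222°, λ = +168.79222°
DART2→TP-64: c = 0.074049 rad, d = 471.77 km
TP-64→OBS8: c = 0.263068 rad, d = 1676.01 km
Total = 471.77 + 1676.01 = 2147.77 km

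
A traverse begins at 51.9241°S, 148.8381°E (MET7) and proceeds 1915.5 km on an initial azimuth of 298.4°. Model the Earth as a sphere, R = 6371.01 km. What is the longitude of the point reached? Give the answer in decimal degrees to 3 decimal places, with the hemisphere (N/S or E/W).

128.423°E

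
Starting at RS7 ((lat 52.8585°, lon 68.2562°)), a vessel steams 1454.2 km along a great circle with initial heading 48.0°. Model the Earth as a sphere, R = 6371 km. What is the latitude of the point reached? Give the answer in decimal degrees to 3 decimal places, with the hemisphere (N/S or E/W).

60.214°N

δ = d/R = 1454.2/6371 = 0.228253 rad
φ₂ = arcsin(sin φ₁ cos δ + cos φ₁ sin δ cos θ)
   = arcsin(0.79715·0.97406 + 0.60379·0.22628·0.66913) = 60.21431°
λ₂ = λ₁ + atan2(sin θ sin δ cos φ₁, cos δ − sin φ₁ sin φ₂) = 88.04216°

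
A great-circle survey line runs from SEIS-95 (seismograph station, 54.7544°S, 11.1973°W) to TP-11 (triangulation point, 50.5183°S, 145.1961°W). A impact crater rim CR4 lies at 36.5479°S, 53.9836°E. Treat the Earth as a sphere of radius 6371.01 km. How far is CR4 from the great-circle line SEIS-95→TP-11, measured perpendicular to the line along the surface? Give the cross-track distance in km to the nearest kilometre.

δ₁₃ = central angle SEIS-95→CR4 = 0.821762 rad  (haversine)
θ₁₃ = bearing SEIS-95→CR4 = 95.347°,  θ₁₂ = bearing SEIS-95→TP-11 = 209.570°
dₓₜ = R·arcsin(sin δ₁₃ · sin(θ₁₃ − θ₁₂)) = 6371.01·arcsin(0.73235·sin(-114.223°)) = -4659.378 km
|dₓₜ| = 4659.378 km

4659 km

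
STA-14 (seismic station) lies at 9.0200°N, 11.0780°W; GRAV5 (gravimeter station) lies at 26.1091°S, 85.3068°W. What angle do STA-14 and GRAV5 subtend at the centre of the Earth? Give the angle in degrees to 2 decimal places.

80.09°

Δφ = -35.1291°,  Δλ = -74.2288°
a = sin²(Δφ/2) + cos φ₁ cos φ₂ sin²(Δλ/2) = 0.413976
c = 2·arcsin(√a) = 1.397888 rad = 80.0931°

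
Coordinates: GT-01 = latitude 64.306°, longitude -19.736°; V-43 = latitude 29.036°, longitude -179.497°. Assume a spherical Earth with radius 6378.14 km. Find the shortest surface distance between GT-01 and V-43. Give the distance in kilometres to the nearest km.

Δφ = -35.2700°,  Δλ = -159.7610°
a = sin²(Δφ/2) + cos φ₁ cos φ₂ sin²(Δλ/2) = 0.459150
c = 2·arcsin(√a) = 1.489005 rad = 85.3137°
d = R·c = 6378.14 × 1.489005 = 9497.1 km

9497 km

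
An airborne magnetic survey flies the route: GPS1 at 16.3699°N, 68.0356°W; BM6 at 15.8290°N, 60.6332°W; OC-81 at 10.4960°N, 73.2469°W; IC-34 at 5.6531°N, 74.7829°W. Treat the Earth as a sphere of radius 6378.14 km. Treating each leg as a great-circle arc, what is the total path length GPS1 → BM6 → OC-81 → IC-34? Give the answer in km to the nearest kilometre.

2849 km

GPS1→BM6: c = 0.124481 rad, d = 793.96 km
BM6→OC-81: c = 0.233599 rad, d = 1489.93 km
OC-81→IC-34: c = 0.088592 rad, d = 565.05 km
Total = 793.96 + 1489.93 + 565.05 = 2848.93 km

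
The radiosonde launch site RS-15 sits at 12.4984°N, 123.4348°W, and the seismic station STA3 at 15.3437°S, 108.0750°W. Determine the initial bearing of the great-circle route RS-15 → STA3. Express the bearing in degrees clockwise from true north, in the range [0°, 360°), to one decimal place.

Δλ = 15.3598°
y = sin Δλ · cos φ₂ = 0.255438
x = cos φ₁ sin φ₂ − sin φ₁ cos φ₂ cos Δλ = -0.459582
θ = atan2(y, x) = 150.9345° → 150.9345° (mod 360°)

150.9°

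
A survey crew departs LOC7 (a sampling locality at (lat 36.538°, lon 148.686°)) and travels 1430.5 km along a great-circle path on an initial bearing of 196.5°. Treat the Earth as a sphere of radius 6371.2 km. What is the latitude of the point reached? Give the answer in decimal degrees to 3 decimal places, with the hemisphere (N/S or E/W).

δ = d/R = 1430.5/6371.2 = 0.224526 rad
φ₂ = arcsin(sin φ₁ cos δ + cos φ₁ sin δ cos θ)
   = arcsin(0.59536·0.97490 + 0.80346·0.22264·-0.95882) = 24.13529°
λ₂ = λ₁ + atan2(sin θ sin δ cos φ₁, cos δ − sin φ₁ sin φ₂) = 144.71269°

24.135°N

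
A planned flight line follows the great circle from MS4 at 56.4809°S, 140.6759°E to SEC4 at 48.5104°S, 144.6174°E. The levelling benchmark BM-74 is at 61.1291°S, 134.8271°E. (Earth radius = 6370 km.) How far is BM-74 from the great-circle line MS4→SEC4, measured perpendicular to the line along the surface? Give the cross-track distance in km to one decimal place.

δ₁₃ = central angle MS4→BM-74 = 0.096753 rad  (haversine)
θ₁₃ = bearing MS4→BM-74 = 210.620°,  θ₁₂ = bearing MS4→SEC4 = 18.342°
dₓₜ = R·arcsin(sin δ₁₃ · sin(θ₁₃ − θ₁₂)) = 6370·arcsin(0.09660·sin(192.278°)) = -130.864 km
|dₓₜ| = 130.864 km

130.9 km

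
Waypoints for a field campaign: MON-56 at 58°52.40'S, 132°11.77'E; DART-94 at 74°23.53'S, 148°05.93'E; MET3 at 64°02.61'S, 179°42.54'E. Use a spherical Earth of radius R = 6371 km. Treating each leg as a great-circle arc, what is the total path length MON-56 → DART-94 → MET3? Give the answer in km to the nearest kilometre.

MON-56: φ = -58.87333°, λ = +132.19617°
DART-94: φ = -74.39217°, λ = +148.09883°
MET3: φ = -64.04350°, λ = +179.70900°
MON-56→DART-94: c = 0.290084 rad, d = 1848.13 km
DART-94→MET3: c = 0.260501 rad, d = 1659.65 km
Total = 1848.13 + 1659.65 = 3507.78 km

3508 km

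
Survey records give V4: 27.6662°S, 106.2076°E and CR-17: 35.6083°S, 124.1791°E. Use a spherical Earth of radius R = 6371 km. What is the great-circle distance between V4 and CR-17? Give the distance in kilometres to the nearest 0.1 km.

Δφ = -7.9421°,  Δλ = 17.9715°
a = sin²(Δφ/2) + cos φ₁ cos φ₂ sin²(Δλ/2) = 0.022362
c = 2·arcsin(√a) = 0.300203 rad = 17.2004°
d = R·c = 6371 × 0.300203 = 1912.6 km

1912.6 km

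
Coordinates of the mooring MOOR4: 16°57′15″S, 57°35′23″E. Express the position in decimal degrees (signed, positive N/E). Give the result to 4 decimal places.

-16.9542°, +57.5897°

lat: 16.9542° S → -16.9542°
lon: 57.5897° E → +57.5897°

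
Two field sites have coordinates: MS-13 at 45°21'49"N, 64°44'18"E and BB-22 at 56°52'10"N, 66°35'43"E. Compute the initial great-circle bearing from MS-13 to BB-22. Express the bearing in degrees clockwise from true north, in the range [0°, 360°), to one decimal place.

5.1°

MS-13: φ = +45.36361°, λ = +64.73833°
BB-22: φ = +56.86944°, λ = +66.59528°
Δλ = 1.8569°
y = sin Δλ · cos φ₂ = 0.017710
x = cos φ₁ sin φ₂ − sin φ₁ cos φ₂ cos Δλ = 0.199672
θ = atan2(y, x) = 5.0687° → 5.0687° (mod 360°)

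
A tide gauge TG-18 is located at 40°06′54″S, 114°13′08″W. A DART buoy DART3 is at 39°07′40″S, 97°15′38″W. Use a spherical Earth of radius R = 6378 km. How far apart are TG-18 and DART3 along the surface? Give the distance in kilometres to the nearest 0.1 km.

TG-18: φ = -40.11500°, λ = -114.21889°
DART3: φ = -39.12778°, λ = -97.26056°
Δφ = 0.9872°,  Δλ = 16.9583°
a = sin²(Δφ/2) + cos φ₁ cos φ₂ sin²(Δλ/2) = 0.012972
c = 2·arcsin(√a) = 0.228288 rad = 13.0799°
d = R·c = 6378 × 0.228288 = 1456.0 km

1456.0 km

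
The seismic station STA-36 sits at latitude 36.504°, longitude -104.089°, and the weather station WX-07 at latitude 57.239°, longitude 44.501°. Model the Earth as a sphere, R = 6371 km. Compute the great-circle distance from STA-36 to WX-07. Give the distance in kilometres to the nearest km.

Δφ = 20.7350°,  Δλ = 148.5900°
a = sin²(Δφ/2) + cos φ₁ cos φ₂ sin²(Δλ/2) = 0.435489
c = 2·arcsin(√a) = 1.441413 rad = 82.5869°
d = R·c = 6371 × 1.441413 = 9183.2 km

9183 km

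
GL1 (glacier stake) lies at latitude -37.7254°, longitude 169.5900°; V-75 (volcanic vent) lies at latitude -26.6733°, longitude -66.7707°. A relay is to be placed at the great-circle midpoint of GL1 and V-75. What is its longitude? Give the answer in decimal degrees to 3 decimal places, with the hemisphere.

Bx = cos φ₂ cos Δλ = -0.495010,  By = cos φ₂ sin Δλ = 0.743943
φₘ = atan2(sin φ₁ + sin φ₂, √((cos φ₁ + Bx)² + By²)) = -52.95559°
λₘ = λ₁ + atan2(By, cos φ₁ + Bx) = -122.10276°

122.103°W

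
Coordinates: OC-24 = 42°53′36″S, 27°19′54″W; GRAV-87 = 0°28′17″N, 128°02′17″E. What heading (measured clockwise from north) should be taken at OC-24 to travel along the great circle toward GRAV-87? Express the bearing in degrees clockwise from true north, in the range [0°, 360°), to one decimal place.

145.8°

OC-24: φ = -42.89333°, λ = -27.33167°
GRAV-87: φ = +0.47139°, λ = +128.03806°
Δλ = 155.3697°
y = sin Δλ · cos φ₂ = 0.416747
x = cos φ₁ sin φ₂ − sin φ₁ cos φ₂ cos Δλ = -0.612660
θ = atan2(y, x) = 145.7755° → 145.7755° (mod 360°)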